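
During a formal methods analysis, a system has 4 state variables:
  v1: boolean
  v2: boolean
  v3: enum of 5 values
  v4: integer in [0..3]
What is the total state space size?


State space = product of domain sizes of all variables.
Domain sizes:
  v1 (boolean): 2
  v2 (boolean): 2
  v3 (enum of 5 values): 5
  v4 (integer in [0..3]): 4
Product = 2 * 2 * 5 * 4 = 80

80


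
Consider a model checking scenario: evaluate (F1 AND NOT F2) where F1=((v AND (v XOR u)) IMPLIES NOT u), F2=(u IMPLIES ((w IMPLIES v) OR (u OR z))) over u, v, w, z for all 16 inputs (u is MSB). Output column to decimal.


F1 = ((v AND (v XOR u)) IMPLIES NOT u)
F2 = (u IMPLIES ((w IMPLIES v) OR (u OR z)))
Counterexample to F1=>F2 is where F1=1 and F2=0.
Evaluate each row (bits = u,v,w,z, MSB first):
  row 0 [0000]: F1=1 F2=1 -> F1&~F2 -> 0
  row 1 [0001]: F1=1 F2=1 -> F1&~F2 -> 0
  row 2 [0010]: F1=1 F2=1 -> F1&~F2 -> 0
  row 3 [0011]: F1=1 F2=1 -> F1&~F2 -> 0
  row 4 [0100]: F1=1 F2=1 -> F1&~F2 -> 0
  row 5 [0101]: F1=1 F2=1 -> F1&~F2 -> 0
  row 6 [0110]: F1=1 F2=1 -> F1&~F2 -> 0
  row 7 [0111]: F1=1 F2=1 -> F1&~F2 -> 0
  row 8 [1000]: F1=1 F2=1 -> F1&~F2 -> 0
  row 9 [1001]: F1=1 F2=1 -> F1&~F2 -> 0
  row 10 [1010]: F1=1 F2=1 -> F1&~F2 -> 0
  row 11 [1011]: F1=1 F2=1 -> F1&~F2 -> 0
  row 12 [1100]: F1=1 F2=1 -> F1&~F2 -> 0
  row 13 [1101]: F1=1 F2=1 -> F1&~F2 -> 0
  row 14 [1110]: F1=1 F2=1 -> F1&~F2 -> 0
  row 15 [1111]: F1=1 F2=1 -> F1&~F2 -> 0
Full result column, 4 rows per line (u,v fixed per line; w,z runs 00..11 left to right):
  rows 0-3 [u,v=00]: 0000  = hex 0
  rows 4-7 [u,v=01]: 0000  = hex 0
  rows 8-11 [u,v=10]: 0000  = hex 0
  rows 12-15 [u,v=11]: 0000  = hex 0
Counterexample vector (row 0 .. row 15) = 0000000000000000
Output column grouped in 4s = 0000 0000 0000 0000 = 0x0000
Convert to decimal digit by digit (value = value*16 + digit):
  0 -> 0
  0*16 + 0 = 0
  0*16 + 0 = 0
  0*16 + 0 = 0
Decimal = 0

0


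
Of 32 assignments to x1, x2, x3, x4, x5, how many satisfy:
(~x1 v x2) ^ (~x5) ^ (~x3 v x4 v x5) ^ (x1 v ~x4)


CNF with 4 clauses over 5 vars (32 assignments).
An assignment satisfies CNF iff every clause has >=1 true literal.
Check each row (bits = x1,x2,x3,x4,x5; clause T/F shown):
  row 0 [00000]: clauses=TTTT -> 1
  row 1 [00001]: clauses=TFTT -> 0
  row 2 [00010]: clauses=TTTF -> 0
  row 3 [00011]: clauses=TFTF -> 0
  row 4 [00100]: clauses=TTFT -> 0
  row 5 [00101]: clauses=TFTT -> 0
  row 6 [00110]: clauses=TTTF -> 0
  row 7 [00111]: clauses=TFTF -> 0
  row 8 [01000]: clauses=TTTT -> 1
  row 9 [01001]: clauses=TFTT -> 0
  row 10 [01010]: clauses=TTTF -> 0
  row 11 [01011]: clauses=TFTF -> 0
  row 12 [01100]: clauses=TTFT -> 0
  row 13 [01101]: clauses=TFTT -> 0
  row 14 [01110]: clauses=TTTF -> 0
  row 15 [01111]: clauses=TFTF -> 0
  row 16 [10000]: clauses=FTTT -> 0
  row 17 [10001]: clauses=FFTT -> 0
  row 18 [10010]: clauses=FTTT -> 0
  row 19 [10011]: clauses=FFTT -> 0
  row 20 [10100]: clauses=FTFT -> 0
  row 21 [10101]: clauses=FFTT -> 0
  row 22 [10110]: clauses=FTTT -> 0
  row 23 [10111]: clauses=FFTT -> 0
  row 24 [11000]: clauses=TTTT -> 1
  row 25 [11001]: clauses=TFTT -> 0
  row 26 [11010]: clauses=TTTT -> 1
  row 27 [11011]: clauses=TFTT -> 0
  row 28 [11100]: clauses=TTFT -> 0
  row 29 [11101]: clauses=TFTT -> 0
  row 30 [11110]: clauses=TTTT -> 1
  row 31 [11111]: clauses=TFTT -> 0
Full result column, 8 rows per line (x1,x2 fixed per line; x3,x4,x5 runs 000..111 left to right):
  rows 0-7 [x1,x2=00]: 10000000  (ones: 1)
  rows 8-15 [x1,x2=01]: 10000000  (ones: 1)
  rows 16-23 [x1,x2=10]: 00000000  (ones: 0)
  rows 24-31 [x1,x2=11]: 10100010  (ones: 3)
Satisfying assignments = 1+1+0+3 = 5

5


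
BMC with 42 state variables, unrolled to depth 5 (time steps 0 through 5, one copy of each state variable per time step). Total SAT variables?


BMC unrolls to depth k, creating one copy of each state var for steps 0..k.
Step count = 5 + 1 = 6 (steps 0 through 5)
Vars per step = 42
Total = 42 * 6 = 252

252


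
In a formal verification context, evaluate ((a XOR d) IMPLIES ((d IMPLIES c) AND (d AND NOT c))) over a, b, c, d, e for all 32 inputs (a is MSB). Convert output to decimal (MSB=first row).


Formula: ((a XOR d) IMPLIES ((d IMPLIES c) AND (d AND NOT c))) over a, b, c, d, e (32 rows)
Evaluate each row (bits = a,b,c,d,e, MSB first):
  row 0 [00000]: ((0 XOR 0) IMPLIES ((0 IMPLIES 0) AND (0 AND NOT 0))) -> 1
  row 1 [00001]: ((0 XOR 0) IMPLIES ((0 IMPLIES 0) AND (0 AND NOT 0))) -> 1
  row 2 [00010]: ((0 XOR 1) IMPLIES ((1 IMPLIES 0) AND (1 AND NOT 0))) -> 0
  row 3 [00011]: ((0 XOR 1) IMPLIES ((1 IMPLIES 0) AND (1 AND NOT 0))) -> 0
  row 4 [00100]: ((0 XOR 0) IMPLIES ((0 IMPLIES 1) AND (0 AND NOT 1))) -> 1
  row 5 [00101]: ((0 XOR 0) IMPLIES ((0 IMPLIES 1) AND (0 AND NOT 1))) -> 1
  row 6 [00110]: ((0 XOR 1) IMPLIES ((1 IMPLIES 1) AND (1 AND NOT 1))) -> 0
  row 7 [00111]: ((0 XOR 1) IMPLIES ((1 IMPLIES 1) AND (1 AND NOT 1))) -> 0
  row 8 [01000]: ((0 XOR 0) IMPLIES ((0 IMPLIES 0) AND (0 AND NOT 0))) -> 1
  row 9 [01001]: ((0 XOR 0) IMPLIES ((0 IMPLIES 0) AND (0 AND NOT 0))) -> 1
  row 10 [01010]: ((0 XOR 1) IMPLIES ((1 IMPLIES 0) AND (1 AND NOT 0))) -> 0
  row 11 [01011]: ((0 XOR 1) IMPLIES ((1 IMPLIES 0) AND (1 AND NOT 0))) -> 0
  row 12 [01100]: ((0 XOR 0) IMPLIES ((0 IMPLIES 1) AND (0 AND NOT 1))) -> 1
  row 13 [01101]: ((0 XOR 0) IMPLIES ((0 IMPLIES 1) AND (0 AND NOT 1))) -> 1
  row 14 [01110]: ((0 XOR 1) IMPLIES ((1 IMPLIES 1) AND (1 AND NOT 1))) -> 0
  row 15 [01111]: ((0 XOR 1) IMPLIES ((1 IMPLIES 1) AND (1 AND NOT 1))) -> 0
  row 16 [10000]: ((1 XOR 0) IMPLIES ((0 IMPLIES 0) AND (0 AND NOT 0))) -> 0
  row 17 [10001]: ((1 XOR 0) IMPLIES ((0 IMPLIES 0) AND (0 AND NOT 0))) -> 0
  row 18 [10010]: ((1 XOR 1) IMPLIES ((1 IMPLIES 0) AND (1 AND NOT 0))) -> 1
  row 19 [10011]: ((1 XOR 1) IMPLIES ((1 IMPLIES 0) AND (1 AND NOT 0))) -> 1
  row 20 [10100]: ((1 XOR 0) IMPLIES ((0 IMPLIES 1) AND (0 AND NOT 1))) -> 0
  row 21 [10101]: ((1 XOR 0) IMPLIES ((0 IMPLIES 1) AND (0 AND NOT 1))) -> 0
  row 22 [10110]: ((1 XOR 1) IMPLIES ((1 IMPLIES 1) AND (1 AND NOT 1))) -> 1
  row 23 [10111]: ((1 XOR 1) IMPLIES ((1 IMPLIES 1) AND (1 AND NOT 1))) -> 1
  row 24 [11000]: ((1 XOR 0) IMPLIES ((0 IMPLIES 0) AND (0 AND NOT 0))) -> 0
  row 25 [11001]: ((1 XOR 0) IMPLIES ((0 IMPLIES 0) AND (0 AND NOT 0))) -> 0
  row 26 [11010]: ((1 XOR 1) IMPLIES ((1 IMPLIES 0) AND (1 AND NOT 0))) -> 1
  row 27 [11011]: ((1 XOR 1) IMPLIES ((1 IMPLIES 0) AND (1 AND NOT 0))) -> 1
  row 28 [11100]: ((1 XOR 0) IMPLIES ((0 IMPLIES 1) AND (0 AND NOT 1))) -> 0
  row 29 [11101]: ((1 XOR 0) IMPLIES ((0 IMPLIES 1) AND (0 AND NOT 1))) -> 0
  row 30 [11110]: ((1 XOR 1) IMPLIES ((1 IMPLIES 1) AND (1 AND NOT 1))) -> 1
  row 31 [11111]: ((1 XOR 1) IMPLIES ((1 IMPLIES 1) AND (1 AND NOT 1))) -> 1
Full result column, 4 rows per line (a,b,c fixed per line; d,e runs 00..11 left to right):
  rows 0-3 [a,b,c=000]: 1100  = hex C
  rows 4-7 [a,b,c=001]: 1100  = hex C
  rows 8-11 [a,b,c=010]: 1100  = hex C
  rows 12-15 [a,b,c=011]: 1100  = hex C
  rows 16-19 [a,b,c=100]: 0011  = hex 3
  rows 20-23 [a,b,c=101]: 0011  = hex 3
  rows 24-27 [a,b,c=110]: 0011  = hex 3
  rows 28-31 [a,b,c=111]: 0011  = hex 3
Output column (row 0 .. row 31) = 11001100110011000011001100110011
Output column grouped in 4s = 1100 1100 1100 1100 0011 0011 0011 0011 = 0xCCCC3333
Convert to decimal digit by digit (value = value*16 + digit):
  C -> 12
  12*16 + 12 (C) = 204
  204*16 + 12 (C) = 3276
  3276*16 + 12 (C) = 52428
  52428*16 + 3 = 838851
  838851*16 + 3 = 13421619
  13421619*16 + 3 = 214745907
  214745907*16 + 3 = 3435934515
Decimal = 3435934515

3435934515


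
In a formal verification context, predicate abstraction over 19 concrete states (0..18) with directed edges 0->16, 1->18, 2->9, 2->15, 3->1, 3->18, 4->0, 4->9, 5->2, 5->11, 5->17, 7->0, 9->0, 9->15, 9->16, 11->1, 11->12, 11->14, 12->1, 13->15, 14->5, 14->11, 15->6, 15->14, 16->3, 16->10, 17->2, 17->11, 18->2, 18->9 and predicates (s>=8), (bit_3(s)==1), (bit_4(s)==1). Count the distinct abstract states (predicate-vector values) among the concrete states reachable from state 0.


BFS from 0:
Concrete reachable: {0, 1, 2, 3, 5, 6, 9, 10, 11, 12, 14, 15, 16, 17, 18}
Abstract via predicates (s>=8), (bit_3(s)==1), (bit_4(s)==1):
  (0,0,0) <- {0, 1, 2, 3, 5, 6}
  (1,0,1) <- {16, 17, 18}
  (1,1,0) <- {9, 10, 11, 12, 14, 15}
Distinct abstract states = 3

3


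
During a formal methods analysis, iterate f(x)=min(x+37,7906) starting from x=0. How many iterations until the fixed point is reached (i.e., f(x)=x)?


Step 1: x=0, cap=7906, increment=37
Step 2: x grows by 37 each step until capped at 7906; fixed point is x=7906
Step 3: iterations = ceil(7906/37) = 214

214


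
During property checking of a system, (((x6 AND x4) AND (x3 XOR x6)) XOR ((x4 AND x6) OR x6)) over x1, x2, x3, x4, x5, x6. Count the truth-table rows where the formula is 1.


Formula: (((x6 AND x4) AND (x3 XOR x6)) XOR ((x4 AND x6) OR x6)) over 6 vars (64 rows)
Evaluate each row (x1, x2, x3, x4, x5, x6 as bits, MSB first):
  row 0 [000000]: (((0 AND 0) AND (0 XOR 0)) XOR ((0 AND 0) OR 0)) -> 0
  row 1 [000001]: (((1 AND 0) AND (0 XOR 1)) XOR ((0 AND 1) OR 1)) -> 1
  row 2 [000010]: (((0 AND 0) AND (0 XOR 0)) XOR ((0 AND 0) OR 0)) -> 0
  row 3 [000011]: (((1 AND 0) AND (0 XOR 1)) XOR ((0 AND 1) OR 1)) -> 1
  row 4 [000100]: (((0 AND 1) AND (0 XOR 0)) XOR ((1 AND 0) OR 0)) -> 0
  (every remaining row is evaluated the same way; all 64 results are listed next)
Full result column, 8 rows per line (x1,x2,x3 fixed per line; x4,x5,x6 runs 000..111 left to right):
  rows 0-7 [x1,x2,x3=000]: 01010000  (ones: 2)
  rows 8-15 [x1,x2,x3=001]: 01010101  (ones: 4)
  rows 16-23 [x1,x2,x3=010]: 01010000  (ones: 2)
  rows 24-31 [x1,x2,x3=011]: 01010101  (ones: 4)
  rows 32-39 [x1,x2,x3=100]: 01010000  (ones: 2)
  rows 40-47 [x1,x2,x3=101]: 01010101  (ones: 4)
  rows 48-55 [x1,x2,x3=110]: 01010000  (ones: 2)
  rows 56-63 [x1,x2,x3=111]: 01010101  (ones: 4)
Count of 1-rows = 2+4+2+4+2+4+2+4 = 24

24


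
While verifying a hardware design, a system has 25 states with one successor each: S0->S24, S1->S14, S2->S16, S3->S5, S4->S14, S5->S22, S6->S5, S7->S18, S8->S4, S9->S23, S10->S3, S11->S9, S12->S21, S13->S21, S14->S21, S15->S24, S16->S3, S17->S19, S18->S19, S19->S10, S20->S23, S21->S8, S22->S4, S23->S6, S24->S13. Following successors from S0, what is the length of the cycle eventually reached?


Trace from S0 until a state repeats:
  S0 -> S24 -> S13 -> S21 -> S8 -> S4 -> S14 -> S21
S21 first seen at step 3, revisited at step 7.
Cycle length = 7 - 3 = 4

4


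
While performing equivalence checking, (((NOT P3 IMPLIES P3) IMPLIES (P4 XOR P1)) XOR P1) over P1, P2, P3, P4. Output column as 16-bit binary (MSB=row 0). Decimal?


Formula: (((NOT P3 IMPLIES P3) IMPLIES (P4 XOR P1)) XOR P1) over P1, P2, P3, P4 (16 rows)
Evaluate each row (bits = P1,P2,P3,P4, MSB first):
  row 0 [0000]: (((NOT 0 IMPLIES 0) IMPLIES (0 XOR 0)) XOR 0) -> 1
  row 1 [0001]: (((NOT 0 IMPLIES 0) IMPLIES (1 XOR 0)) XOR 0) -> 1
  row 2 [0010]: (((NOT 1 IMPLIES 1) IMPLIES (0 XOR 0)) XOR 0) -> 0
  row 3 [0011]: (((NOT 1 IMPLIES 1) IMPLIES (1 XOR 0)) XOR 0) -> 1
  row 4 [0100]: (((NOT 0 IMPLIES 0) IMPLIES (0 XOR 0)) XOR 0) -> 1
  row 5 [0101]: (((NOT 0 IMPLIES 0) IMPLIES (1 XOR 0)) XOR 0) -> 1
  row 6 [0110]: (((NOT 1 IMPLIES 1) IMPLIES (0 XOR 0)) XOR 0) -> 0
  row 7 [0111]: (((NOT 1 IMPLIES 1) IMPLIES (1 XOR 0)) XOR 0) -> 1
  row 8 [1000]: (((NOT 0 IMPLIES 0) IMPLIES (0 XOR 1)) XOR 1) -> 0
  row 9 [1001]: (((NOT 0 IMPLIES 0) IMPLIES (1 XOR 1)) XOR 1) -> 0
  row 10 [1010]: (((NOT 1 IMPLIES 1) IMPLIES (0 XOR 1)) XOR 1) -> 0
  row 11 [1011]: (((NOT 1 IMPLIES 1) IMPLIES (1 XOR 1)) XOR 1) -> 1
  row 12 [1100]: (((NOT 0 IMPLIES 0) IMPLIES (0 XOR 1)) XOR 1) -> 0
  row 13 [1101]: (((NOT 0 IMPLIES 0) IMPLIES (1 XOR 1)) XOR 1) -> 0
  row 14 [1110]: (((NOT 1 IMPLIES 1) IMPLIES (0 XOR 1)) XOR 1) -> 0
  row 15 [1111]: (((NOT 1 IMPLIES 1) IMPLIES (1 XOR 1)) XOR 1) -> 1
Full result column, 4 rows per line (P1,P2 fixed per line; P3,P4 runs 00..11 left to right):
  rows 0-3 [P1,P2=00]: 1101  = hex D
  rows 4-7 [P1,P2=01]: 1101  = hex D
  rows 8-11 [P1,P2=10]: 0001  = hex 1
  rows 12-15 [P1,P2=11]: 0001  = hex 1
Output column (row 0 .. row 15) = 1101110100010001
Output column grouped in 4s = 1101 1101 0001 0001 = 0xDD11
Convert to decimal digit by digit (value = value*16 + digit):
  D -> 13
  13*16 + 13 (D) = 221
  221*16 + 1 = 3537
  3537*16 + 1 = 56593
Decimal = 56593

56593


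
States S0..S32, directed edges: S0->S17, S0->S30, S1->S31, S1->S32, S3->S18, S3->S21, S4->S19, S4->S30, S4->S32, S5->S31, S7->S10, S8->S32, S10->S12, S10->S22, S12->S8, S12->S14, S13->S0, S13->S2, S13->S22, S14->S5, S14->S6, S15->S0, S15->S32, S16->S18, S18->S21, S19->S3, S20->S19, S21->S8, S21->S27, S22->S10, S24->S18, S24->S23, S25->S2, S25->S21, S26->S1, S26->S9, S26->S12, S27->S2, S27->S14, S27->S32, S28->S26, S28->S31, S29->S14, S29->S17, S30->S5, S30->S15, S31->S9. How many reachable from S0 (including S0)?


BFS from S0:
  layer 0: {S0}
  layer 1: {S17, S30}
  layer 2: {S5, S15}
  layer 3: {S31, S32}
  layer 4: {S9}
Reachable set: {S0, S5, S9, S15, S17, S30, S31, S32}
Count = 8

8


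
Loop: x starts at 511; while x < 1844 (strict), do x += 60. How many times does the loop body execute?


Step 1: x goes from 511 toward 1844 by 60; the body runs while x<1844, so iterations = ceil((bound-start)/step)
Step 2: Distance=1333
Step 3: ceil(1333/60)=23

23


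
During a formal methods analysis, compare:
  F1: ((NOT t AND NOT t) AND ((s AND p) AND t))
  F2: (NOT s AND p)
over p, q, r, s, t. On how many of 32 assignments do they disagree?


F1 = ((NOT t AND NOT t) AND ((s AND p) AND t))
F2 = (NOT s AND p)
Evaluate both on each of 32 rows (bits = p,q,r,s,t):
  row 0 [00000]: F1=0 F2=0 -> 0
  row 1 [00001]: F1=0 F2=0 -> 0
  row 2 [00010]: F1=0 F2=0 -> 0
  row 3 [00011]: F1=0 F2=0 -> 0
  row 4 [00100]: F1=0 F2=0 -> 0
  row 5 [00101]: F1=0 F2=0 -> 0
  row 6 [00110]: F1=0 F2=0 -> 0
  row 7 [00111]: F1=0 F2=0 -> 0
  row 8 [01000]: F1=0 F2=0 -> 0
  row 9 [01001]: F1=0 F2=0 -> 0
  row 10 [01010]: F1=0 F2=0 -> 0
  row 11 [01011]: F1=0 F2=0 -> 0
  row 12 [01100]: F1=0 F2=0 -> 0
  row 13 [01101]: F1=0 F2=0 -> 0
  row 14 [01110]: F1=0 F2=0 -> 0
  row 15 [01111]: F1=0 F2=0 -> 0
  row 16 [10000]: F1=0 F2=1 (differ) -> 1
  row 17 [10001]: F1=0 F2=1 (differ) -> 1
  row 18 [10010]: F1=0 F2=0 -> 0
  row 19 [10011]: F1=0 F2=0 -> 0
  row 20 [10100]: F1=0 F2=1 (differ) -> 1
  row 21 [10101]: F1=0 F2=1 (differ) -> 1
  row 22 [10110]: F1=0 F2=0 -> 0
  row 23 [10111]: F1=0 F2=0 -> 0
  row 24 [11000]: F1=0 F2=1 (differ) -> 1
  row 25 [11001]: F1=0 F2=1 (differ) -> 1
  row 26 [11010]: F1=0 F2=0 -> 0
  row 27 [11011]: F1=0 F2=0 -> 0
  row 28 [11100]: F1=0 F2=1 (differ) -> 1
  row 29 [11101]: F1=0 F2=1 (differ) -> 1
  row 30 [11110]: F1=0 F2=0 -> 0
  row 31 [11111]: F1=0 F2=0 -> 0
Full result column, 8 rows per line (p,q fixed per line; r,s,t runs 000..111 left to right):
  rows 0-7 [p,q=00]: 00000000  (ones: 0)
  rows 8-15 [p,q=01]: 00000000  (ones: 0)
  rows 16-23 [p,q=10]: 11001100  (ones: 4)
  rows 24-31 [p,q=11]: 11001100  (ones: 4)
Disagreements = 0+0+4+4 = 8

8


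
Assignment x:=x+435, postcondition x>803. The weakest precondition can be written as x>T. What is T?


Formula: wp(x:=E, P) = P[E/x] (substitute E for x in postcondition)
Step 1: Postcondition: x>803
Step 2: Substitute x+435 for x: x+435>803
Step 3: Solve for x: x > 803-435 = 368

368


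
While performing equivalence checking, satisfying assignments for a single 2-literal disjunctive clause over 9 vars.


Step 1: Total=2^9=512
Step 2: Unsat when all 2 false: 2^7=128
Step 3: Sat=512-128=384

384


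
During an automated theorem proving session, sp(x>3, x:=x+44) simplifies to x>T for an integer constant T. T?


Formula: sp(P, x:=E) = exists old_x. (x = E[old_x/x]) AND P[old_x/x] (old_x is the value of x before the assignment; eliminate old_x by solving x = E[old_x/x] for old_x)
Step 1: Precondition P: x>3, i.e. old_x > 3
Step 2: Assignment gives x = old_x + 44, so old_x = x - 44
Step 3: Substitute into P: x - 44 > 3
Step 4: Simplify: x > 3+44 = 47

47


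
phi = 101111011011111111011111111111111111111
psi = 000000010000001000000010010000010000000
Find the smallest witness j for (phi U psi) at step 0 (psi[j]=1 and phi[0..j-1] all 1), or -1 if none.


(phi U psi) at 0: need smallest j with psi[j]=1 and phi[i]=1 for all i in [0,j).
Scan from step 0:
  step 0: phi=1, psi=0 -> continue
  step 1: phi=0 -> phi-prefix broken from here
  step 7: psi=1 but phi already failed -> not a witness
  step 14: psi=1 but phi already failed -> not a witness
  step 22: psi=1 but phi already failed -> not a witness
  step 25: psi=1 but phi already failed -> not a witness
  step 31: psi=1 but phi already failed -> not a witness
  end of trace: no witness -> -1
Witness step = -1

-1


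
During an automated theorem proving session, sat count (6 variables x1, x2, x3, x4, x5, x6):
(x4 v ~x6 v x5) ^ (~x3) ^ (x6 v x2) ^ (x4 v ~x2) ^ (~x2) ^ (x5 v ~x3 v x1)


CNF with 6 clauses over 6 vars (64 assignments).
An assignment satisfies CNF iff every clause has >=1 true literal.
Check each row (bits = x1,x2,x3,x4,x5,x6; clause T/F shown):
  row 0 [000000]: clauses=TTFTTT -> 0
  row 1 [000001]: clauses=FTTTTT -> 0
  row 2 [000010]: clauses=TTFTTT -> 0
  row 3 [000011]: clauses=TTTTTT -> 1
  row 4 [000100]: clauses=TTFTTT -> 0
  (every remaining row is evaluated the same way; all 64 results are listed next)
Full result column, 8 rows per line (x1,x2,x3 fixed per line; x4,x5,x6 runs 000..111 left to right):
  rows 0-7 [x1,x2,x3=000]: 00010101  (ones: 3)
  rows 8-15 [x1,x2,x3=001]: 00000000  (ones: 0)
  rows 16-23 [x1,x2,x3=010]: 00000000  (ones: 0)
  rows 24-31 [x1,x2,x3=011]: 00000000  (ones: 0)
  rows 32-39 [x1,x2,x3=100]: 00010101  (ones: 3)
  rows 40-47 [x1,x2,x3=101]: 00000000  (ones: 0)
  rows 48-55 [x1,x2,x3=110]: 00000000  (ones: 0)
  rows 56-63 [x1,x2,x3=111]: 00000000  (ones: 0)
Satisfying assignments = 3+0+0+0+3+0+0+0 = 6

6


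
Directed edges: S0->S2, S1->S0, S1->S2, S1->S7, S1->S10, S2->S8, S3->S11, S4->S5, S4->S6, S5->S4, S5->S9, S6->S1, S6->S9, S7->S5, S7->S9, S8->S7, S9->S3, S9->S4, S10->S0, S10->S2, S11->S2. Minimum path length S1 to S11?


BFS layer-by-layer from S1:
  dist 0: {S1}
  dist 1: {S0, S2, S7, S10}
  dist 2: {S5, S8, S9}
  dist 3: {S3, S4}
  dist 4: {S6, S11}
  -> S11 reached at distance 4
Shortest path length = 4

4


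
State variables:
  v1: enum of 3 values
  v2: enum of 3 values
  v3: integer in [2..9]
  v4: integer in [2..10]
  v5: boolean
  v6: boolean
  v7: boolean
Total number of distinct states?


State space = product of domain sizes of all variables.
Domain sizes:
  v1 (enum of 3 values): 3
  v2 (enum of 3 values): 3
  v3 (integer in [2..9]): 8
  v4 (integer in [2..10]): 9
  v5 (boolean): 2
  v6 (boolean): 2
  v7 (boolean): 2
Product = 3 * 3 * 8 * 9 * 2 * 2 * 2 = 5184

5184


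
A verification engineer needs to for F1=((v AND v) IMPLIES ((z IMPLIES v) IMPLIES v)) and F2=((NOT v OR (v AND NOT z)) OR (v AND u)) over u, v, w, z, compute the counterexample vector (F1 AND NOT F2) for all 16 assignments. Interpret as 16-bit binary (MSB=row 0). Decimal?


F1 = ((v AND v) IMPLIES ((z IMPLIES v) IMPLIES v))
F2 = ((NOT v OR (v AND NOT z)) OR (v AND u))
Counterexample to F1=>F2 is where F1=1 and F2=0.
Evaluate each row (bits = u,v,w,z, MSB first):
  row 0 [0000]: F1=1 F2=1 -> F1&~F2 -> 0
  row 1 [0001]: F1=1 F2=1 -> F1&~F2 -> 0
  row 2 [0010]: F1=1 F2=1 -> F1&~F2 -> 0
  row 3 [0011]: F1=1 F2=1 -> F1&~F2 -> 0
  row 4 [0100]: F1=1 F2=1 -> F1&~F2 -> 0
  row 5 [0101]: F1=1 F2=0 -> F1&~F2 -> 1
  row 6 [0110]: F1=1 F2=1 -> F1&~F2 -> 0
  row 7 [0111]: F1=1 F2=0 -> F1&~F2 -> 1
  row 8 [1000]: F1=1 F2=1 -> F1&~F2 -> 0
  row 9 [1001]: F1=1 F2=1 -> F1&~F2 -> 0
  row 10 [1010]: F1=1 F2=1 -> F1&~F2 -> 0
  row 11 [1011]: F1=1 F2=1 -> F1&~F2 -> 0
  row 12 [1100]: F1=1 F2=1 -> F1&~F2 -> 0
  row 13 [1101]: F1=1 F2=1 -> F1&~F2 -> 0
  row 14 [1110]: F1=1 F2=1 -> F1&~F2 -> 0
  row 15 [1111]: F1=1 F2=1 -> F1&~F2 -> 0
Full result column, 4 rows per line (u,v fixed per line; w,z runs 00..11 left to right):
  rows 0-3 [u,v=00]: 0000  = hex 0
  rows 4-7 [u,v=01]: 0101  = hex 5
  rows 8-11 [u,v=10]: 0000  = hex 0
  rows 12-15 [u,v=11]: 0000  = hex 0
Counterexample vector (row 0 .. row 15) = 0000010100000000
Output column grouped in 4s = 0000 0101 0000 0000 = 0x0500
Convert to decimal digit by digit (value = value*16 + digit):
  0 -> 0
  0*16 + 5 = 5
  5*16 + 0 = 80
  80*16 + 0 = 1280
Decimal = 1280

1280


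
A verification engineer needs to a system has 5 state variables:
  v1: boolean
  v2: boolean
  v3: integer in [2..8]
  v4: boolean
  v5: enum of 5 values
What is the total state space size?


State space = product of domain sizes of all variables.
Domain sizes:
  v1 (boolean): 2
  v2 (boolean): 2
  v3 (integer in [2..8]): 7
  v4 (boolean): 2
  v5 (enum of 5 values): 5
Product = 2 * 2 * 7 * 2 * 5 = 280

280


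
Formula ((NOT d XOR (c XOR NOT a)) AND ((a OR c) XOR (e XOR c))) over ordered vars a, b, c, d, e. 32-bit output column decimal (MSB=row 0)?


Formula: ((NOT d XOR (c XOR NOT a)) AND ((a OR c) XOR (e XOR c))) over a, b, c, d, e (32 rows)
Evaluate each row (bits = a,b,c,d,e, MSB first):
  row 0 [00000]: ((NOT 0 XOR (0 XOR NOT 0)) AND ((0 OR 0) XOR (0 XOR 0))) -> 0
  row 1 [00001]: ((NOT 0 XOR (0 XOR NOT 0)) AND ((0 OR 0) XOR (1 XOR 0))) -> 0
  row 2 [00010]: ((NOT 1 XOR (0 XOR NOT 0)) AND ((0 OR 0) XOR (0 XOR 0))) -> 0
  row 3 [00011]: ((NOT 1 XOR (0 XOR NOT 0)) AND ((0 OR 0) XOR (1 XOR 0))) -> 1
  row 4 [00100]: ((NOT 0 XOR (1 XOR NOT 0)) AND ((0 OR 1) XOR (0 XOR 1))) -> 0
  row 5 [00101]: ((NOT 0 XOR (1 XOR NOT 0)) AND ((0 OR 1) XOR (1 XOR 1))) -> 1
  row 6 [00110]: ((NOT 1 XOR (1 XOR NOT 0)) AND ((0 OR 1) XOR (0 XOR 1))) -> 0
  row 7 [00111]: ((NOT 1 XOR (1 XOR NOT 0)) AND ((0 OR 1) XOR (1 XOR 1))) -> 0
  row 8 [01000]: ((NOT 0 XOR (0 XOR NOT 0)) AND ((0 OR 0) XOR (0 XOR 0))) -> 0
  row 9 [01001]: ((NOT 0 XOR (0 XOR NOT 0)) AND ((0 OR 0) XOR (1 XOR 0))) -> 0
  row 10 [01010]: ((NOT 1 XOR (0 XOR NOT 0)) AND ((0 OR 0) XOR (0 XOR 0))) -> 0
  row 11 [01011]: ((NOT 1 XOR (0 XOR NOT 0)) AND ((0 OR 0) XOR (1 XOR 0))) -> 1
  row 12 [01100]: ((NOT 0 XOR (1 XOR NOT 0)) AND ((0 OR 1) XOR (0 XOR 1))) -> 0
  row 13 [01101]: ((NOT 0 XOR (1 XOR NOT 0)) AND ((0 OR 1) XOR (1 XOR 1))) -> 1
  row 14 [01110]: ((NOT 1 XOR (1 XOR NOT 0)) AND ((0 OR 1) XOR (0 XOR 1))) -> 0
  row 15 [01111]: ((NOT 1 XOR (1 XOR NOT 0)) AND ((0 OR 1) XOR (1 XOR 1))) -> 0
  row 16 [10000]: ((NOT 0 XOR (0 XOR NOT 1)) AND ((1 OR 0) XOR (0 XOR 0))) -> 1
  row 17 [10001]: ((NOT 0 XOR (0 XOR NOT 1)) AND ((1 OR 0) XOR (1 XOR 0))) -> 0
  row 18 [10010]: ((NOT 1 XOR (0 XOR NOT 1)) AND ((1 OR 0) XOR (0 XOR 0))) -> 0
  row 19 [10011]: ((NOT 1 XOR (0 XOR NOT 1)) AND ((1 OR 0) XOR (1 XOR 0))) -> 0
  row 20 [10100]: ((NOT 0 XOR (1 XOR NOT 1)) AND ((1 OR 1) XOR (0 XOR 1))) -> 0
  row 21 [10101]: ((NOT 0 XOR (1 XOR NOT 1)) AND ((1 OR 1) XOR (1 XOR 1))) -> 0
  row 22 [10110]: ((NOT 1 XOR (1 XOR NOT 1)) AND ((1 OR 1) XOR (0 XOR 1))) -> 0
  row 23 [10111]: ((NOT 1 XOR (1 XOR NOT 1)) AND ((1 OR 1) XOR (1 XOR 1))) -> 1
  row 24 [11000]: ((NOT 0 XOR (0 XOR NOT 1)) AND ((1 OR 0) XOR (0 XOR 0))) -> 1
  row 25 [11001]: ((NOT 0 XOR (0 XOR NOT 1)) AND ((1 OR 0) XOR (1 XOR 0))) -> 0
  row 26 [11010]: ((NOT 1 XOR (0 XOR NOT 1)) AND ((1 OR 0) XOR (0 XOR 0))) -> 0
  row 27 [11011]: ((NOT 1 XOR (0 XOR NOT 1)) AND ((1 OR 0) XOR (1 XOR 0))) -> 0
  row 28 [11100]: ((NOT 0 XOR (1 XOR NOT 1)) AND ((1 OR 1) XOR (0 XOR 1))) -> 0
  row 29 [11101]: ((NOT 0 XOR (1 XOR NOT 1)) AND ((1 OR 1) XOR (1 XOR 1))) -> 0
  row 30 [11110]: ((NOT 1 XOR (1 XOR NOT 1)) AND ((1 OR 1) XOR (0 XOR 1))) -> 0
  row 31 [11111]: ((NOT 1 XOR (1 XOR NOT 1)) AND ((1 OR 1) XOR (1 XOR 1))) -> 1
Full result column, 4 rows per line (a,b,c fixed per line; d,e runs 00..11 left to right):
  rows 0-3 [a,b,c=000]: 0001  = hex 1
  rows 4-7 [a,b,c=001]: 0100  = hex 4
  rows 8-11 [a,b,c=010]: 0001  = hex 1
  rows 12-15 [a,b,c=011]: 0100  = hex 4
  rows 16-19 [a,b,c=100]: 1000  = hex 8
  rows 20-23 [a,b,c=101]: 0001  = hex 1
  rows 24-27 [a,b,c=110]: 1000  = hex 8
  rows 28-31 [a,b,c=111]: 0001  = hex 1
Output column (row 0 .. row 31) = 00010100000101001000000110000001
Output column grouped in 4s = 0001 0100 0001 0100 1000 0001 1000 0001 = 0x14148181
Convert to decimal digit by digit (value = value*16 + digit):
  1 -> 1
  1*16 + 4 = 20
  20*16 + 1 = 321
  321*16 + 4 = 5140
  5140*16 + 8 = 82248
  82248*16 + 1 = 1315969
  1315969*16 + 8 = 21055512
  21055512*16 + 1 = 336888193
Decimal = 336888193

336888193


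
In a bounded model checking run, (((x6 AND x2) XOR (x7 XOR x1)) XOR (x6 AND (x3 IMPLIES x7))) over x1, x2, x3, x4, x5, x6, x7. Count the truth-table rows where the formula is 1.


Formula: (((x6 AND x2) XOR (x7 XOR x1)) XOR (x6 AND (x3 IMPLIES x7))) over 7 vars (128 rows)
Evaluate each row (x1, x2, x3, x4, x5, x6, x7 as bits, MSB first):
  row 0 [0000000]: (((0 AND 0) XOR (0 XOR 0)) XOR (0 AND (0 IMPLIES 0))) -> 0
  row 1 [0000001]: (((0 AND 0) XOR (1 XOR 0)) XOR (0 AND (0 IMPLIES 1))) -> 1
  row 2 [0000010]: (((1 AND 0) XOR (0 XOR 0)) XOR (1 AND (0 IMPLIES 0))) -> 1
  row 3 [0000011]: (((1 AND 0) XOR (1 XOR 0)) XOR (1 AND (0 IMPLIES 1))) -> 0
  row 4 [0000100]: (((0 AND 0) XOR (0 XOR 0)) XOR (0 AND (0 IMPLIES 0))) -> 0
  (every remaining row is evaluated the same way; all 128 results are listed next)
Full result column, 8 rows per line (x1,x2,x3,x4 fixed per line; x5,x6,x7 runs 000..111 left to right):
  rows 0-7 [x1,x2,x3,x4=0000]: 01100110  (ones: 4)
  rows 8-15 [x1,x2,x3,x4=0001]: 01100110  (ones: 4)
  rows 16-23 [x1,x2,x3,x4=0010]: 01000100  (ones: 2)
  rows 24-31 [x1,x2,x3,x4=0011]: 01000100  (ones: 2)
  rows 32-39 [x1,x2,x3,x4=0100]: 01010101  (ones: 4)
  rows 40-47 [x1,x2,x3,x4=0101]: 01010101  (ones: 4)
  rows 48-55 [x1,x2,x3,x4=0110]: 01110111  (ones: 6)
  rows 56-63 [x1,x2,x3,x4=0111]: 01110111  (ones: 6)
  rows 64-71 [x1,x2,x3,x4=1000]: 10011001  (ones: 4)
  rows 72-79 [x1,x2,x3,x4=1001]: 10011001  (ones: 4)
  rows 80-87 [x1,x2,x3,x4=1010]: 10111011  (ones: 6)
  rows 88-95 [x1,x2,x3,x4=1011]: 10111011  (ones: 6)
  rows 96-103 [x1,x2,x3,x4=1100]: 10101010  (ones: 4)
  rows 104-111 [x1,x2,x3,x4=1101]: 10101010  (ones: 4)
  rows 112-119 [x1,x2,x3,x4=1110]: 10001000  (ones: 2)
  rows 120-127 [x1,x2,x3,x4=1111]: 10001000  (ones: 2)
Count of 1-rows = 4+4+2+2+4+4+6+6+4+4+6+6+4+4+2+2 = 64

64


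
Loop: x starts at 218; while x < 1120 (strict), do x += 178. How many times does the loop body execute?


Step 1: x goes from 218 toward 1120 by 178; the body runs while x<1120, so iterations = ceil((bound-start)/step)
Step 2: Distance=902
Step 3: ceil(902/178)=6

6


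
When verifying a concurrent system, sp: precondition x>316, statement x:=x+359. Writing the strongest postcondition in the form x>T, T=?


Formula: sp(P, x:=E) = exists old_x. (x = E[old_x/x]) AND P[old_x/x] (old_x is the value of x before the assignment; eliminate old_x by solving x = E[old_x/x] for old_x)
Step 1: Precondition P: x>316, i.e. old_x > 316
Step 2: Assignment gives x = old_x + 359, so old_x = x - 359
Step 3: Substitute into P: x - 359 > 316
Step 4: Simplify: x > 316+359 = 675

675


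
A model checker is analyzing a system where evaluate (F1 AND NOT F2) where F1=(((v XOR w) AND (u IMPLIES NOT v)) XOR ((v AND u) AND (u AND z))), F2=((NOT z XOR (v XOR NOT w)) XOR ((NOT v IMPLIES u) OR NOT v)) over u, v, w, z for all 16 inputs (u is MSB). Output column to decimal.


F1 = (((v XOR w) AND (u IMPLIES NOT v)) XOR ((v AND u) AND (u AND z)))
F2 = ((NOT z XOR (v XOR NOT w)) XOR ((NOT v IMPLIES u) OR NOT v))
Counterexample to F1=>F2 is where F1=1 and F2=0.
Evaluate each row (bits = u,v,w,z, MSB first):
  row 0 [0000]: F1=0 F2=1 -> F1&~F2 -> 0
  row 1 [0001]: F1=0 F2=0 -> F1&~F2 -> 0
  row 2 [0010]: F1=1 F2=0 -> F1&~F2 -> 1
  row 3 [0011]: F1=1 F2=1 -> F1&~F2 -> 0
  row 4 [0100]: F1=1 F2=0 -> F1&~F2 -> 1
  row 5 [0101]: F1=1 F2=1 -> F1&~F2 -> 0
  row 6 [0110]: F1=0 F2=1 -> F1&~F2 -> 0
  row 7 [0111]: F1=0 F2=0 -> F1&~F2 -> 0
  row 8 [1000]: F1=0 F2=1 -> F1&~F2 -> 0
  row 9 [1001]: F1=0 F2=0 -> F1&~F2 -> 0
  row 10 [1010]: F1=1 F2=0 -> F1&~F2 -> 1
  row 11 [1011]: F1=1 F2=1 -> F1&~F2 -> 0
  row 12 [1100]: F1=0 F2=0 -> F1&~F2 -> 0
  row 13 [1101]: F1=1 F2=1 -> F1&~F2 -> 0
  row 14 [1110]: F1=0 F2=1 -> F1&~F2 -> 0
  row 15 [1111]: F1=1 F2=0 -> F1&~F2 -> 1
Full result column, 4 rows per line (u,v fixed per line; w,z runs 00..11 left to right):
  rows 0-3 [u,v=00]: 0010  = hex 2
  rows 4-7 [u,v=01]: 1000  = hex 8
  rows 8-11 [u,v=10]: 0010  = hex 2
  rows 12-15 [u,v=11]: 0001  = hex 1
Counterexample vector (row 0 .. row 15) = 0010100000100001
Output column grouped in 4s = 0010 1000 0010 0001 = 0x2821
Convert to decimal digit by digit (value = value*16 + digit):
  2 -> 2
  2*16 + 8 = 40
  40*16 + 2 = 642
  642*16 + 1 = 10273
Decimal = 10273

10273


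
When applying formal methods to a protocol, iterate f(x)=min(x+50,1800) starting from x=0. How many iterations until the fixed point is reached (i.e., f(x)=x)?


Step 1: x=0, cap=1800, increment=50
Step 2: x grows by 50 each step until capped at 1800; fixed point is x=1800
Step 3: iterations = ceil(1800/50) = 36

36


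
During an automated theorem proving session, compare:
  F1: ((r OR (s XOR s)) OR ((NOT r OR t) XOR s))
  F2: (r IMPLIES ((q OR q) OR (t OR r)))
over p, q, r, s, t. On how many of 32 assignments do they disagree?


F1 = ((r OR (s XOR s)) OR ((NOT r OR t) XOR s))
F2 = (r IMPLIES ((q OR q) OR (t OR r)))
Evaluate both on each of 32 rows (bits = p,q,r,s,t):
  row 0 [00000]: F1=1 F2=1 -> 0
  row 1 [00001]: F1=1 F2=1 -> 0
  row 2 [00010]: F1=0 F2=1 (differ) -> 1
  row 3 [00011]: F1=0 F2=1 (differ) -> 1
  row 4 [00100]: F1=1 F2=1 -> 0
  row 5 [00101]: F1=1 F2=1 -> 0
  row 6 [00110]: F1=1 F2=1 -> 0
  row 7 [00111]: F1=1 F2=1 -> 0
  row 8 [01000]: F1=1 F2=1 -> 0
  row 9 [01001]: F1=1 F2=1 -> 0
  row 10 [01010]: F1=0 F2=1 (differ) -> 1
  row 11 [01011]: F1=0 F2=1 (differ) -> 1
  row 12 [01100]: F1=1 F2=1 -> 0
  row 13 [01101]: F1=1 F2=1 -> 0
  row 14 [01110]: F1=1 F2=1 -> 0
  row 15 [01111]: F1=1 F2=1 -> 0
  row 16 [10000]: F1=1 F2=1 -> 0
  row 17 [10001]: F1=1 F2=1 -> 0
  row 18 [10010]: F1=0 F2=1 (differ) -> 1
  row 19 [10011]: F1=0 F2=1 (differ) -> 1
  row 20 [10100]: F1=1 F2=1 -> 0
  row 21 [10101]: F1=1 F2=1 -> 0
  row 22 [10110]: F1=1 F2=1 -> 0
  row 23 [10111]: F1=1 F2=1 -> 0
  row 24 [11000]: F1=1 F2=1 -> 0
  row 25 [11001]: F1=1 F2=1 -> 0
  row 26 [11010]: F1=0 F2=1 (differ) -> 1
  row 27 [11011]: F1=0 F2=1 (differ) -> 1
  row 28 [11100]: F1=1 F2=1 -> 0
  row 29 [11101]: F1=1 F2=1 -> 0
  row 30 [11110]: F1=1 F2=1 -> 0
  row 31 [11111]: F1=1 F2=1 -> 0
Full result column, 8 rows per line (p,q fixed per line; r,s,t runs 000..111 left to right):
  rows 0-7 [p,q=00]: 00110000  (ones: 2)
  rows 8-15 [p,q=01]: 00110000  (ones: 2)
  rows 16-23 [p,q=10]: 00110000  (ones: 2)
  rows 24-31 [p,q=11]: 00110000  (ones: 2)
Disagreements = 2+2+2+2 = 8

8


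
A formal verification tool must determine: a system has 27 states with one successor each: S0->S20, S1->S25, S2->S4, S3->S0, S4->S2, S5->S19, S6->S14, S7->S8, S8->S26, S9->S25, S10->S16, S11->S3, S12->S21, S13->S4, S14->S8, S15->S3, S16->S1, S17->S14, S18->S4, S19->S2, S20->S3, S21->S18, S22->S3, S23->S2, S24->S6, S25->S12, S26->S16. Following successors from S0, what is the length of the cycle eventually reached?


Trace from S0 until a state repeats:
  S0 -> S20 -> S3 -> S0
S0 first seen at step 0, revisited at step 3.
Cycle length = 3 - 0 = 3

3


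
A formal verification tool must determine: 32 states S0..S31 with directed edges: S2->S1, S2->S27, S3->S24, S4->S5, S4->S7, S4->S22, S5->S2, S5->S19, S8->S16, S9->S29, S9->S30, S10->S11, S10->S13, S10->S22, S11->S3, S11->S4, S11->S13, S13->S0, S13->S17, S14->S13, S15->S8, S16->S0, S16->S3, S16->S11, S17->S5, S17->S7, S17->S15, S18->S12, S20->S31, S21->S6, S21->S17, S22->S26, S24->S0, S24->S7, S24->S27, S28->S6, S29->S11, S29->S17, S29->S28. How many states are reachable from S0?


BFS from S0:
  layer 0: {S0}
Reachable set: {S0}
Count = 1

1


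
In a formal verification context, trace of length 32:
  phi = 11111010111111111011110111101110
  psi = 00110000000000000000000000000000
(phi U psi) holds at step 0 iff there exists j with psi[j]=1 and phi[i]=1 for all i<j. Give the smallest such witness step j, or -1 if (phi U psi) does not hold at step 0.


(phi U psi) at 0: need smallest j with psi[j]=1 and phi[i]=1 for all i in [0,j).
Scan from step 0:
  step 0: phi=1, psi=0 -> continue
  step 1: phi=1, psi=0 -> continue
  step 2: psi=1 and phi held for [0,2) -> witness found
Witness step = 2

2


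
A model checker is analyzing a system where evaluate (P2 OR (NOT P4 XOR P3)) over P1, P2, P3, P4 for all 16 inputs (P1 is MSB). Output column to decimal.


Formula: (P2 OR (NOT P4 XOR P3)) over P1, P2, P3, P4 (16 rows)
Evaluate each row (bits = P1,P2,P3,P4, MSB first):
  row 0 [0000]: (0 OR (NOT 0 XOR 0)) -> 1
  row 1 [0001]: (0 OR (NOT 1 XOR 0)) -> 0
  row 2 [0010]: (0 OR (NOT 0 XOR 1)) -> 0
  row 3 [0011]: (0 OR (NOT 1 XOR 1)) -> 1
  row 4 [0100]: (1 OR (NOT 0 XOR 0)) -> 1
  row 5 [0101]: (1 OR (NOT 1 XOR 0)) -> 1
  row 6 [0110]: (1 OR (NOT 0 XOR 1)) -> 1
  row 7 [0111]: (1 OR (NOT 1 XOR 1)) -> 1
  row 8 [1000]: (0 OR (NOT 0 XOR 0)) -> 1
  row 9 [1001]: (0 OR (NOT 1 XOR 0)) -> 0
  row 10 [1010]: (0 OR (NOT 0 XOR 1)) -> 0
  row 11 [1011]: (0 OR (NOT 1 XOR 1)) -> 1
  row 12 [1100]: (1 OR (NOT 0 XOR 0)) -> 1
  row 13 [1101]: (1 OR (NOT 1 XOR 0)) -> 1
  row 14 [1110]: (1 OR (NOT 0 XOR 1)) -> 1
  row 15 [1111]: (1 OR (NOT 1 XOR 1)) -> 1
Full result column, 4 rows per line (P1,P2 fixed per line; P3,P4 runs 00..11 left to right):
  rows 0-3 [P1,P2=00]: 1001  = hex 9
  rows 4-7 [P1,P2=01]: 1111  = hex F
  rows 8-11 [P1,P2=10]: 1001  = hex 9
  rows 12-15 [P1,P2=11]: 1111  = hex F
Output column (row 0 .. row 15) = 1001111110011111
Output column grouped in 4s = 1001 1111 1001 1111 = 0x9F9F
Convert to decimal digit by digit (value = value*16 + digit):
  9 -> 9
  9*16 + 15 (F) = 159
  159*16 + 9 = 2553
  2553*16 + 15 (F) = 40863
Decimal = 40863

40863


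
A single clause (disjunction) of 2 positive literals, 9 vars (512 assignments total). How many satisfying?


Step 1: Total=2^9=512
Step 2: Unsat when all 2 false: 2^7=128
Step 3: Sat=512-128=384

384


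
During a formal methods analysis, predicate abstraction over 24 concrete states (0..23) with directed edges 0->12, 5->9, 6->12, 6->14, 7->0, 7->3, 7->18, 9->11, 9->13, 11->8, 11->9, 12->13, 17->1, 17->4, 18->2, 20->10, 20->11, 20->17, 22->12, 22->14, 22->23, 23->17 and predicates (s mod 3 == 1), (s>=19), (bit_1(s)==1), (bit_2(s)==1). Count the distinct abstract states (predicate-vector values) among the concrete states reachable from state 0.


BFS from 0:
Concrete reachable: {0, 12, 13}
Abstract via predicates (s mod 3 == 1), (s>=19), (bit_1(s)==1), (bit_2(s)==1):
  (0,0,0,0) <- {0}
  (0,0,0,1) <- {12}
  (1,0,0,1) <- {13}
Distinct abstract states = 3

3


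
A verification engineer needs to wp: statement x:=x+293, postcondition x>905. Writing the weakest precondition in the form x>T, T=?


Formula: wp(x:=E, P) = P[E/x] (substitute E for x in postcondition)
Step 1: Postcondition: x>905
Step 2: Substitute x+293 for x: x+293>905
Step 3: Solve for x: x > 905-293 = 612

612


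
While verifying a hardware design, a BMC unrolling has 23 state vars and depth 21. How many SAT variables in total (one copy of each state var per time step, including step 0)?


BMC unrolls to depth k, creating one copy of each state var for steps 0..k.
Step count = 21 + 1 = 22 (steps 0 through 21)
Vars per step = 23
Total = 23 * 22 = 506

506


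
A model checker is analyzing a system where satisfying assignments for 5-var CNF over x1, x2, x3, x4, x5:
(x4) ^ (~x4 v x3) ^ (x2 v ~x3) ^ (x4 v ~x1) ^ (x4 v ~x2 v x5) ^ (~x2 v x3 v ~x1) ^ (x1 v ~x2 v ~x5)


CNF with 7 clauses over 5 vars (32 assignments).
An assignment satisfies CNF iff every clause has >=1 true literal.
Check each row (bits = x1,x2,x3,x4,x5; clause T/F shown):
  row 0 [00000]: clauses=FTTTTTT -> 0
  row 1 [00001]: clauses=FTTTTTT -> 0
  row 2 [00010]: clauses=TFTTTTT -> 0
  row 3 [00011]: clauses=TFTTTTT -> 0
  row 4 [00100]: clauses=FTFTTTT -> 0
  row 5 [00101]: clauses=FTFTTTT -> 0
  row 6 [00110]: clauses=TTFTTTT -> 0
  row 7 [00111]: clauses=TTFTTTT -> 0
  row 8 [01000]: clauses=FTTTFTT -> 0
  row 9 [01001]: clauses=FTTTTTF -> 0
  row 10 [01010]: clauses=TFTTTTT -> 0
  row 11 [01011]: clauses=TFTTTTF -> 0
  row 12 [01100]: clauses=FTTTFTT -> 0
  row 13 [01101]: clauses=FTTTTTF -> 0
  row 14 [01110]: clauses=TTTTTTT -> 1
  row 15 [01111]: clauses=TTTTTTF -> 0
  row 16 [10000]: clauses=FTTFTTT -> 0
  row 17 [10001]: clauses=FTTFTTT -> 0
  row 18 [10010]: clauses=TFTTTTT -> 0
  row 19 [10011]: clauses=TFTTTTT -> 0
  row 20 [10100]: clauses=FTFFTTT -> 0
  row 21 [10101]: clauses=FTFFTTT -> 0
  row 22 [10110]: clauses=TTFTTTT -> 0
  row 23 [10111]: clauses=TTFTTTT -> 0
  row 24 [11000]: clauses=FTTFFFT -> 0
  row 25 [11001]: clauses=FTTFTFT -> 0
  row 26 [11010]: clauses=TFTTTFT -> 0
  row 27 [11011]: clauses=TFTTTFT -> 0
  row 28 [11100]: clauses=FTTFFTT -> 0
  row 29 [11101]: clauses=FTTFTTT -> 0
  row 30 [11110]: clauses=TTTTTTT -> 1
  row 31 [11111]: clauses=TTTTTTT -> 1
Full result column, 8 rows per line (x1,x2 fixed per line; x3,x4,x5 runs 000..111 left to right):
  rows 0-7 [x1,x2=00]: 00000000  (ones: 0)
  rows 8-15 [x1,x2=01]: 00000010  (ones: 1)
  rows 16-23 [x1,x2=10]: 00000000  (ones: 0)
  rows 24-31 [x1,x2=11]: 00000011  (ones: 2)
Satisfying assignments = 0+1+0+2 = 3

3


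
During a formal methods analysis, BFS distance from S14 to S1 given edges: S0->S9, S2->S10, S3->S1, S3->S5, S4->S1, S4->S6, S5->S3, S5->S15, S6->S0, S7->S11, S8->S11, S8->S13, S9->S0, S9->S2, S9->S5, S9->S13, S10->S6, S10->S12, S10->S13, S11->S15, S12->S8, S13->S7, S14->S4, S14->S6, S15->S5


BFS layer-by-layer from S14:
  dist 0: {S14}
  dist 1: {S4, S6}
  dist 2: {S0, S1}
  -> S1 reached at distance 2
Shortest path length = 2

2


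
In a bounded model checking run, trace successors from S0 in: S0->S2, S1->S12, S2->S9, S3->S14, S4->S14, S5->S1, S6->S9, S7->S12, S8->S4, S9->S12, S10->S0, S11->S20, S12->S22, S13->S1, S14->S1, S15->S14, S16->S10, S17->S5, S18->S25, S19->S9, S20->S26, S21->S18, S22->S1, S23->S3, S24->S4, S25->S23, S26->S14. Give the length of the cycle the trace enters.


Trace from S0 until a state repeats:
  S0 -> S2 -> S9 -> S12 -> S22 -> S1 -> S12
S12 first seen at step 3, revisited at step 6.
Cycle length = 6 - 3 = 3

3


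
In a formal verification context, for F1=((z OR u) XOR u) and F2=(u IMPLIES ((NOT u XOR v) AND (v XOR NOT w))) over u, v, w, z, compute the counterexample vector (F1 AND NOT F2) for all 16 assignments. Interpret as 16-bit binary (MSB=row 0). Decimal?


F1 = ((z OR u) XOR u)
F2 = (u IMPLIES ((NOT u XOR v) AND (v XOR NOT w)))
Counterexample to F1=>F2 is where F1=1 and F2=0.
Evaluate each row (bits = u,v,w,z, MSB first):
  row 0 [0000]: F1=0 F2=1 -> F1&~F2 -> 0
  row 1 [0001]: F1=1 F2=1 -> F1&~F2 -> 0
  row 2 [0010]: F1=0 F2=1 -> F1&~F2 -> 0
  row 3 [0011]: F1=1 F2=1 -> F1&~F2 -> 0
  row 4 [0100]: F1=0 F2=1 -> F1&~F2 -> 0
  row 5 [0101]: F1=1 F2=1 -> F1&~F2 -> 0
  row 6 [0110]: F1=0 F2=1 -> F1&~F2 -> 0
  row 7 [0111]: F1=1 F2=1 -> F1&~F2 -> 0
  row 8 [1000]: F1=0 F2=0 -> F1&~F2 -> 0
  row 9 [1001]: F1=0 F2=0 -> F1&~F2 -> 0
  row 10 [1010]: F1=0 F2=0 -> F1&~F2 -> 0
  row 11 [1011]: F1=0 F2=0 -> F1&~F2 -> 0
  row 12 [1100]: F1=0 F2=0 -> F1&~F2 -> 0
  row 13 [1101]: F1=0 F2=0 -> F1&~F2 -> 0
  row 14 [1110]: F1=0 F2=1 -> F1&~F2 -> 0
  row 15 [1111]: F1=0 F2=1 -> F1&~F2 -> 0
Full result column, 4 rows per line (u,v fixed per line; w,z runs 00..11 left to right):
  rows 0-3 [u,v=00]: 0000  = hex 0
  rows 4-7 [u,v=01]: 0000  = hex 0
  rows 8-11 [u,v=10]: 0000  = hex 0
  rows 12-15 [u,v=11]: 0000  = hex 0
Counterexample vector (row 0 .. row 15) = 0000000000000000
Output column grouped in 4s = 0000 0000 0000 0000 = 0x0000
Convert to decimal digit by digit (value = value*16 + digit):
  0 -> 0
  0*16 + 0 = 0
  0*16 + 0 = 0
  0*16 + 0 = 0
Decimal = 0

0


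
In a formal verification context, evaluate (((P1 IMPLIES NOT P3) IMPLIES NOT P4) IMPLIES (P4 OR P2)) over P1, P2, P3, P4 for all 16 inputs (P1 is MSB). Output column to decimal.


Formula: (((P1 IMPLIES NOT P3) IMPLIES NOT P4) IMPLIES (P4 OR P2)) over P1, P2, P3, P4 (16 rows)
Evaluate each row (bits = P1,P2,P3,P4, MSB first):
  row 0 [0000]: (((0 IMPLIES NOT 0) IMPLIES NOT 0) IMPLIES (0 OR 0)) -> 0
  row 1 [0001]: (((0 IMPLIES NOT 0) IMPLIES NOT 1) IMPLIES (1 OR 0)) -> 1
  row 2 [0010]: (((0 IMPLIES NOT 1) IMPLIES NOT 0) IMPLIES (0 OR 0)) -> 0
  row 3 [0011]: (((0 IMPLIES NOT 1) IMPLIES NOT 1) IMPLIES (1 OR 0)) -> 1
  row 4 [0100]: (((0 IMPLIES NOT 0) IMPLIES NOT 0) IMPLIES (0 OR 1)) -> 1
  row 5 [0101]: (((0 IMPLIES NOT 0) IMPLIES NOT 1) IMPLIES (1 OR 1)) -> 1
  row 6 [0110]: (((0 IMPLIES NOT 1) IMPLIES NOT 0) IMPLIES (0 OR 1)) -> 1
  row 7 [0111]: (((0 IMPLIES NOT 1) IMPLIES NOT 1) IMPLIES (1 OR 1)) -> 1
  row 8 [1000]: (((1 IMPLIES NOT 0) IMPLIES NOT 0) IMPLIES (0 OR 0)) -> 0
  row 9 [1001]: (((1 IMPLIES NOT 0) IMPLIES NOT 1) IMPLIES (1 OR 0)) -> 1
  row 10 [1010]: (((1 IMPLIES NOT 1) IMPLIES NOT 0) IMPLIES (0 OR 0)) -> 0
  row 11 [1011]: (((1 IMPLIES NOT 1) IMPLIES NOT 1) IMPLIES (1 OR 0)) -> 1
  row 12 [1100]: (((1 IMPLIES NOT 0) IMPLIES NOT 0) IMPLIES (0 OR 1)) -> 1
  row 13 [1101]: (((1 IMPLIES NOT 0) IMPLIES NOT 1) IMPLIES (1 OR 1)) -> 1
  row 14 [1110]: (((1 IMPLIES NOT 1) IMPLIES NOT 0) IMPLIES (0 OR 1)) -> 1
  row 15 [1111]: (((1 IMPLIES NOT 1) IMPLIES NOT 1) IMPLIES (1 OR 1)) -> 1
Full result column, 4 rows per line (P1,P2 fixed per line; P3,P4 runs 00..11 left to right):
  rows 0-3 [P1,P2=00]: 0101  = hex 5
  rows 4-7 [P1,P2=01]: 1111  = hex F
  rows 8-11 [P1,P2=10]: 0101  = hex 5
  rows 12-15 [P1,P2=11]: 1111  = hex F
Output column (row 0 .. row 15) = 0101111101011111
Output column grouped in 4s = 0101 1111 0101 1111 = 0x5F5F
Convert to decimal digit by digit (value = value*16 + digit):
  5 -> 5
  5*16 + 15 (F) = 95
  95*16 + 5 = 1525
  1525*16 + 15 (F) = 24415
Decimal = 24415

24415
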